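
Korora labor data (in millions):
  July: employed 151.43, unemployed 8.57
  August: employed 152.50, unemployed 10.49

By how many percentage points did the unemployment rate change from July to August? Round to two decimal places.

The unemployment rate changed by +1.08 percentage points.

July: labor force = 151.43 + 8.57 = 160.00; u = 8.57/160.00 = 5.36%.
August: labor force = 152.50 + 10.49 = 162.99; u = 10.49/162.99 = 6.44%.
Change = 6.44% − 5.36% = +1.08 pp.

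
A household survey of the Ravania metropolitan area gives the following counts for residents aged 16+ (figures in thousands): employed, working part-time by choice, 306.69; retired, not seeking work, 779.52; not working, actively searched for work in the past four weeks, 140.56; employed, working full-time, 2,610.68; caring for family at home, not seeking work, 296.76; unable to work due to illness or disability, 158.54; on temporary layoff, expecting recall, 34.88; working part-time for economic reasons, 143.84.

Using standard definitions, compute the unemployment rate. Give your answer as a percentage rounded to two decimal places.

Unemployment rate ≈ 5.42%.

Employed = 306.69 + 2,610.68 + 143.84 = 3,061.21 thousand (anyone who worked, including part-time for economic reasons, counts as employed).
Unemployed = 140.56 + 34.88 = 175.44 thousand (jobless and actively searching, or on temporary layoff).
Labor force = 3,061.21 + 175.44 = 3,236.65 thousand.
Unemployment rate = 175.44 / 3,236.65 = 5.42%.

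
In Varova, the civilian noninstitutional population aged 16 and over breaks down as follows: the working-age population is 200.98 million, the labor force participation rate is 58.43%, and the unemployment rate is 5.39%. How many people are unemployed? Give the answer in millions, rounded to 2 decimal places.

About 6.33 million are unemployed.

Labor force = 0.5843 × 200.98 = 117.43 million.
Unemployed = 0.0539 × 117.43 ≈ 6.33 million.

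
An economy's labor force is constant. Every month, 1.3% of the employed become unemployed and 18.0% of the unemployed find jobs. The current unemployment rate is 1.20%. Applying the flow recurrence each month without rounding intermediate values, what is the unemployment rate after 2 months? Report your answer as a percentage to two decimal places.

With a fixed labor force, u_{t+1} = u_t + s·(1−u_t) − f·u_t = u_t·(1−s−f) + s.
Here 1−s−f = 0.807 and s = 0.013.
u_1 = 0.012000 × 0.807 + 0.013 = 0.022684.
u_2 = 0.022684 × 0.807 + 0.013 = 0.031306.

Unemployment rate after two months ≈ 3.13%.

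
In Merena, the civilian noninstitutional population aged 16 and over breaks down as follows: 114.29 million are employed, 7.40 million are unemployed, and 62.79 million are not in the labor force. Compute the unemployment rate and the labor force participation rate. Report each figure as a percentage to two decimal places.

Labor force = employed + unemployed = 114.29 + 7.40 = 121.69 million.
Working-age population = 121.69 + 62.79 = 184.48 million.
Unemployment rate = 7.40 / 121.69 = 6.08%.
Labor force participation rate = 121.69 / 184.48 = 65.96%.

Unemployment rate ≈ 6.08%; labor force participation rate ≈ 65.96%.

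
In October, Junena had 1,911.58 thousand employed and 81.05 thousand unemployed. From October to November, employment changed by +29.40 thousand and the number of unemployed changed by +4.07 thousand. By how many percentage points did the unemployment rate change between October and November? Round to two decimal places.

October: labor force = 1,911.58 + 81.05 = 1,992.63; u = 81.05/1,992.63 = 4.07%.
November: labor force = 1,940.98 + 85.12 = 2,026.10; u = 85.12/2,026.10 = 4.20%.
Change = 4.20% − 4.07% = +0.13 pp.

The unemployment rate changed by +0.13 percentage points.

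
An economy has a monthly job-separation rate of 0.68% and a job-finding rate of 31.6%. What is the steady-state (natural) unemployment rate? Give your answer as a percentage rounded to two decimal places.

At steady state the flows balance: s·E = f·U, so U/(E+U) = s/(s+f).
u* = 0.68 / (0.68 + 31.6) = 0.68 / 32.28 = 2.11%.

Steady-state unemployment rate ≈ 2.11%.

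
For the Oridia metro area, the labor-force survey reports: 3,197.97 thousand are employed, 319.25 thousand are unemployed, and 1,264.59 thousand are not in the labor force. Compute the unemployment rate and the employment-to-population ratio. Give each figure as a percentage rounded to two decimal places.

Labor force = employed + unemployed = 3,197.97 + 319.25 = 3,517.22 thousand.
Working-age population = 3,517.22 + 1,264.59 = 4,781.81 thousand.
Unemployment rate = 319.25 / 3,517.22 = 9.08%.
Employment-population ratio = 3,197.97 / 4,781.81 = 66.88%.

Unemployment rate ≈ 9.08%; employment-population ratio ≈ 66.88%.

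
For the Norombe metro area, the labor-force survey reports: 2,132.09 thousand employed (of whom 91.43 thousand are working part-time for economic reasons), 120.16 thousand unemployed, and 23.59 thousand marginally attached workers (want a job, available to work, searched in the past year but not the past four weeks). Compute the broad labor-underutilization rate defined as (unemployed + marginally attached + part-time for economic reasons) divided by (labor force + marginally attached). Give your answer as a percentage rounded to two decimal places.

Broad underutilization rate ≈ 10.33%.

Labor force = 2,132.09 + 120.16 = 2,252.25 thousand.
Numerator = 120.16 + 23.59 + 91.43 = 235.18 thousand.
Denominator = 2,252.25 + 23.59 = 2,275.84 thousand.
Broad rate = 235.18 / 2,275.84 = 10.33%.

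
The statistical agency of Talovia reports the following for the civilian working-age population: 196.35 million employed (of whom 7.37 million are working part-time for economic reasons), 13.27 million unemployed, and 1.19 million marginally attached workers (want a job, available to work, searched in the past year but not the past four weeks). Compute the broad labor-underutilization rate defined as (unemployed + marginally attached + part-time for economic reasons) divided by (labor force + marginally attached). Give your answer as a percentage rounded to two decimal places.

Labor force = 196.35 + 13.27 = 209.62 million.
Numerator = 13.27 + 1.19 + 7.37 = 21.83 million.
Denominator = 209.62 + 1.19 = 210.81 million.
Broad rate = 21.83 / 210.81 = 10.36%.

Broad underutilization rate ≈ 10.36%.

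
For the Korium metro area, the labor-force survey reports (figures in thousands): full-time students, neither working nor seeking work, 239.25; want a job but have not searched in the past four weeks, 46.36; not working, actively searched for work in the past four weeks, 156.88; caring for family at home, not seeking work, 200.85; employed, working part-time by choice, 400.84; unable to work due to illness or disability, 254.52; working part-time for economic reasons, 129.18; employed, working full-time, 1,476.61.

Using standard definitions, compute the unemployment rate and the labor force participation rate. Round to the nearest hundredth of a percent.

Employed = 400.84 + 129.18 + 1,476.61 = 2,006.63 thousand (anyone who worked, including part-time for economic reasons, counts as employed).
Unemployed = 156.88 thousand.
Labor force = 2,006.63 + 156.88 = 2,163.51 thousand.
Not in labor force = 239.25 + 46.36 + 200.85 + 254.52 = 740.98 thousand (those not working and not actively searching are outside the labor force — including those who want a job but have given up searching).
Civilian working-age population = 2,163.51 + 740.98 = 2,904.49 thousand.
Unemployment rate = 156.88 / 2,163.51 = 7.25%.
Labor force participation rate = 2,163.51 / 2,904.49 = 74.49%.

Unemployment rate ≈ 7.25%; labor force participation rate ≈ 74.49%.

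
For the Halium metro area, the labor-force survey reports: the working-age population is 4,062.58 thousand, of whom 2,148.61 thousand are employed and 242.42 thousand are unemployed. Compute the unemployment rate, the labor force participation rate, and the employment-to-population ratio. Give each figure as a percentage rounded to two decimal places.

Labor force = employed + unemployed = 2,148.61 + 242.42 = 2,391.03 thousand.
Unemployment rate = 242.42 / 2,391.03 = 10.14%.
Labor force participation rate = 2,391.03 / 4,062.58 = 58.85%.
Employment-population ratio = 2,148.61 / 4,062.58 = 52.89%.

Unemployment rate ≈ 10.14%; labor force participation rate ≈ 58.85%; employment-population ratio ≈ 52.89%.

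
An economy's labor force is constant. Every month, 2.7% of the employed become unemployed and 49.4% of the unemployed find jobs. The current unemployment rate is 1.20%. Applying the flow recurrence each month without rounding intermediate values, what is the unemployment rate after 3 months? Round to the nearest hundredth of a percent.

Unemployment rate after three months ≈ 4.74%.

With a fixed labor force, u_{t+1} = u_t + s·(1−u_t) − f·u_t = u_t·(1−s−f) + s.
Here 1−s−f = 0.479 and s = 0.027.
u_1 = 0.012000 × 0.479 + 0.027 = 0.032748.
u_2 = 0.032748 × 0.479 + 0.027 = 0.042686.
u_3 = 0.042686 × 0.479 + 0.027 = 0.047447.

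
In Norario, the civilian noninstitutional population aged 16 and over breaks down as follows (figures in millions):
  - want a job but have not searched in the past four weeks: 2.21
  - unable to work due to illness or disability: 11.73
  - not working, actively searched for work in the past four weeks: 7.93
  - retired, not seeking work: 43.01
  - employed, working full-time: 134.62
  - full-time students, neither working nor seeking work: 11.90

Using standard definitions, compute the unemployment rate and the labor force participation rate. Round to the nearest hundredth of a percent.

Unemployment rate ≈ 5.56%; labor force participation rate ≈ 67.43%.

Employed = 134.62 million.
Unemployed = 7.93 million.
Labor force = 134.62 + 7.93 = 142.55 million.
Not in labor force = 2.21 + 11.73 + 43.01 + 11.90 = 68.85 million (those not working and not actively searching are outside the labor force — including those who want a job but have given up searching).
Civilian working-age population = 142.55 + 68.85 = 211.40 million.
Unemployment rate = 7.93 / 142.55 = 5.56%.
Labor force participation rate = 142.55 / 211.40 = 67.43%.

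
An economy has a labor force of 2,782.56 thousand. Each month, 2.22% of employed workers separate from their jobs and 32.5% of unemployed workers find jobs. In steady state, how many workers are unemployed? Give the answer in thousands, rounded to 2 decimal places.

Steady-state unemployment rate u* = s/(s+f) = 2.22/(2.22+32.5) = 0.063940.
Unemployed = u* × labor force = 0.063940 × 2,782.56 ≈ 177.92 thousand.

About 177.92 thousand are unemployed in steady state.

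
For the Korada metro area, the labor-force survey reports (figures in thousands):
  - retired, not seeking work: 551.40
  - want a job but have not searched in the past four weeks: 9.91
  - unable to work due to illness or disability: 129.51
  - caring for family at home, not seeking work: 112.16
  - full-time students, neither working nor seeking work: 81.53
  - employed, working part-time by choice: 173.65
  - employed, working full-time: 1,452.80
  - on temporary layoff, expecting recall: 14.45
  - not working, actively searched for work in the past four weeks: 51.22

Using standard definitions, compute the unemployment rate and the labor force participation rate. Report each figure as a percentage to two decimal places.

Employed = 173.65 + 1,452.80 = 1,626.45 thousand.
Unemployed = 14.45 + 51.22 = 65.67 thousand (jobless and actively searching, or on temporary layoff).
Labor force = 1,626.45 + 65.67 = 1,692.12 thousand.
Not in labor force = 551.40 + 9.91 + 129.51 + 112.16 + 81.53 = 884.51 thousand (those not working and not actively searching are outside the labor force — including those who want a job but have given up searching).
Civilian working-age population = 1,692.12 + 884.51 = 2,576.63 thousand.
Unemployment rate = 65.67 / 1,692.12 = 3.88%.
Labor force participation rate = 1,692.12 / 2,576.63 = 65.67%.

Unemployment rate ≈ 3.88%; labor force participation rate ≈ 65.67%.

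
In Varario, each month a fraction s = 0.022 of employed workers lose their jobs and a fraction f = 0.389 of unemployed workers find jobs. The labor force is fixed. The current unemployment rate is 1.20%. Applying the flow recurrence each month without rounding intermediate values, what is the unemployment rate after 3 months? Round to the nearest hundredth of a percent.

With a fixed labor force, u_{t+1} = u_t + s·(1−u_t) − f·u_t = u_t·(1−s−f) + s.
Here 1−s−f = 0.589 and s = 0.022.
u_1 = 0.012000 × 0.589 + 0.022 = 0.029068.
u_2 = 0.029068 × 0.589 + 0.022 = 0.039121.
u_3 = 0.039121 × 0.589 + 0.022 = 0.045042.

Unemployment rate after three months ≈ 4.50%.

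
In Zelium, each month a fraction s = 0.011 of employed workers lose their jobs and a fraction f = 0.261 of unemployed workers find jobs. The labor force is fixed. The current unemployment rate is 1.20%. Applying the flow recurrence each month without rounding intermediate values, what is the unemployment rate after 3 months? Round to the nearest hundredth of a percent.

Unemployment rate after three months ≈ 2.95%.

With a fixed labor force, u_{t+1} = u_t + s·(1−u_t) − f·u_t = u_t·(1−s−f) + s.
Here 1−s−f = 0.728 and s = 0.011.
u_1 = 0.012000 × 0.728 + 0.011 = 0.019736.
u_2 = 0.019736 × 0.728 + 0.011 = 0.025368.
u_3 = 0.025368 × 0.728 + 0.011 = 0.029468.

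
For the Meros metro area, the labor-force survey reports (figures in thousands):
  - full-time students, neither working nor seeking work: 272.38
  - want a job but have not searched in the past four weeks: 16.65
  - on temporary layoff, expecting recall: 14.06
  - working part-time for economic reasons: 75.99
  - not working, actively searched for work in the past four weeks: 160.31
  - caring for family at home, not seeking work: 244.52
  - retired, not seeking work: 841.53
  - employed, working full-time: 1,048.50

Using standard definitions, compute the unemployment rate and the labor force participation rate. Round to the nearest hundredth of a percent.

Employed = 75.99 + 1,048.50 = 1,124.49 thousand (anyone who worked, including part-time for economic reasons, counts as employed).
Unemployed = 14.06 + 160.31 = 174.37 thousand (jobless and actively searching, or on temporary layoff).
Labor force = 1,124.49 + 174.37 = 1,298.86 thousand.
Not in labor force = 272.38 + 16.65 + 244.52 + 841.53 = 1,375.08 thousand (those not working and not actively searching are outside the labor force — including those who want a job but have given up searching).
Civilian working-age population = 1,298.86 + 1,375.08 = 2,673.94 thousand.
Unemployment rate = 174.37 / 1,298.86 = 13.42%.
Labor force participation rate = 1,298.86 / 2,673.94 = 48.57%.

Unemployment rate ≈ 13.42%; labor force participation rate ≈ 48.57%.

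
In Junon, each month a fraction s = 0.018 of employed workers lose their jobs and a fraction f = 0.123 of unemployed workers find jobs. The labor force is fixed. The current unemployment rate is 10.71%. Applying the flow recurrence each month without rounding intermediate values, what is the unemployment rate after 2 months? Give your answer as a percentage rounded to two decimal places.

Unemployment rate after two months ≈ 11.25%.

With a fixed labor force, u_{t+1} = u_t + s·(1−u_t) − f·u_t = u_t·(1−s−f) + s.
Here 1−s−f = 0.859 and s = 0.018.
u_1 = 0.107100 × 0.859 + 0.018 = 0.109999.
u_2 = 0.109999 × 0.859 + 0.018 = 0.112489.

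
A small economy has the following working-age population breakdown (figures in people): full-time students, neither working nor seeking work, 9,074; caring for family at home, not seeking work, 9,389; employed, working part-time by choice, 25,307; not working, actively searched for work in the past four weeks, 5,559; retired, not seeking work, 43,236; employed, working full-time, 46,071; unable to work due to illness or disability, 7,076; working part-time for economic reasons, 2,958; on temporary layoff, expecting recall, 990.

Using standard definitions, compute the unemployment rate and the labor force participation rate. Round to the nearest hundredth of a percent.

Employed = 25,307 + 46,071 + 2,958 = 74,336 (anyone who worked, including part-time for economic reasons, counts as employed).
Unemployed = 5,559 + 990 = 6,549 (jobless and actively searching, or on temporary layoff).
Labor force = 74,336 + 6,549 = 80,885.
Not in labor force = 9,074 + 9,389 + 43,236 + 7,076 = 68,775 (those not working and not actively searching are outside the labor force).
Civilian working-age population = 80,885 + 68,775 = 149,660.
Unemployment rate = 6,549 / 80,885 = 8.10%.
Labor force participation rate = 80,885 / 149,660 = 54.05%.

Unemployment rate ≈ 8.10%; labor force participation rate ≈ 54.05%.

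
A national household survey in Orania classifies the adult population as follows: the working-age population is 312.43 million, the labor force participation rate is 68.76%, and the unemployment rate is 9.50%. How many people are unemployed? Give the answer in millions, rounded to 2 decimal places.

Labor force = 0.6876 × 312.43 = 214.83 million.
Unemployed = 0.0950 × 214.83 ≈ 20.41 million.

About 20.41 million are unemployed.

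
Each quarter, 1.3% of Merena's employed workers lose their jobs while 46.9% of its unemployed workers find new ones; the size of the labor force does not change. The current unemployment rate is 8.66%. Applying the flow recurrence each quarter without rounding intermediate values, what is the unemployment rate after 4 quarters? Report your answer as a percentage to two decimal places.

With a fixed labor force, u_{t+1} = u_t + s·(1−u_t) − f·u_t = u_t·(1−s−f) + s.
Here 1−s−f = 0.518 and s = 0.013.
u_1 = 0.086600 × 0.518 + 0.013 = 0.057859.
u_2 = 0.057859 × 0.518 + 0.013 = 0.042971.
u_3 = 0.042971 × 0.518 + 0.013 = 0.035259.
u_4 = 0.035259 × 0.518 + 0.013 = 0.031264.

Unemployment rate after four quarters ≈ 3.13%.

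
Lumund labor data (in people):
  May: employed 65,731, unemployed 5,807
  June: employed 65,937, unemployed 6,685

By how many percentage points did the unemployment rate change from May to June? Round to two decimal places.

May: labor force = 65,731 + 5,807 = 71,538; u = 5,807/71,538 = 8.12%.
June: labor force = 65,937 + 6,685 = 72,622; u = 6,685/72,622 = 9.21%.
Change = 9.21% − 8.12% = +1.09 pp.

The unemployment rate changed by +1.09 percentage points.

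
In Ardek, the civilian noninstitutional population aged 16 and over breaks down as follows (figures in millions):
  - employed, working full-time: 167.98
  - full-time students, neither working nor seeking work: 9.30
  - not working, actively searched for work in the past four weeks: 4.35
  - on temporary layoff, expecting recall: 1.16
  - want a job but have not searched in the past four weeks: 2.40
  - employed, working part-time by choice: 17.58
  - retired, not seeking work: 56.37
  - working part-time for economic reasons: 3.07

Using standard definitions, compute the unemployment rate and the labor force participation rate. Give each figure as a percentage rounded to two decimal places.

Employed = 167.98 + 17.58 + 3.07 = 188.63 million (anyone who worked, including part-time for economic reasons, counts as employed).
Unemployed = 4.35 + 1.16 = 5.51 million (jobless and actively searching, or on temporary layoff).
Labor force = 188.63 + 5.51 = 194.14 million.
Not in labor force = 9.30 + 2.40 + 56.37 = 68.07 million (those not working and not actively searching are outside the labor force — including those who want a job but have given up searching).
Civilian working-age population = 194.14 + 68.07 = 262.21 million.
Unemployment rate = 5.51 / 194.14 = 2.84%.
Labor force participation rate = 194.14 / 262.21 = 74.04%.

Unemployment rate ≈ 2.84%; labor force participation rate ≈ 74.04%.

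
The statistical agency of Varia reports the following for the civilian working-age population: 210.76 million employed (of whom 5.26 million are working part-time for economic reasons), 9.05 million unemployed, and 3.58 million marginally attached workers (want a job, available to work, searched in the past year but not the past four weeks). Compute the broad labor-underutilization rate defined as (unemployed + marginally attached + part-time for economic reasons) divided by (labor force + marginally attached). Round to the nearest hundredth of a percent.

Labor force = 210.76 + 9.05 = 219.81 million.
Numerator = 9.05 + 3.58 + 5.26 = 17.89 million.
Denominator = 219.81 + 3.58 = 223.39 million.
Broad rate = 17.89 / 223.39 = 8.01%.

Broad underutilization rate ≈ 8.01%.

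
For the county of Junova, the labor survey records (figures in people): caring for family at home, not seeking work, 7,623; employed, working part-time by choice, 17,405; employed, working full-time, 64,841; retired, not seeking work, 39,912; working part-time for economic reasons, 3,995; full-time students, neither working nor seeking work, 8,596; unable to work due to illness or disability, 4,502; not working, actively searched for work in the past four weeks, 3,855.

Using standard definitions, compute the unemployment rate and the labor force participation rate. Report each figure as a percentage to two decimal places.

Unemployment rate ≈ 4.28%; labor force participation rate ≈ 59.77%.

Employed = 17,405 + 64,841 + 3,995 = 86,241 (anyone who worked, including part-time for economic reasons, counts as employed).
Unemployed = 3,855.
Labor force = 86,241 + 3,855 = 90,096.
Not in labor force = 7,623 + 39,912 + 8,596 + 4,502 = 60,633 (those not working and not actively searching are outside the labor force).
Civilian working-age population = 90,096 + 60,633 = 150,729.
Unemployment rate = 3,855 / 90,096 = 4.28%.
Labor force participation rate = 90,096 / 150,729 = 59.77%.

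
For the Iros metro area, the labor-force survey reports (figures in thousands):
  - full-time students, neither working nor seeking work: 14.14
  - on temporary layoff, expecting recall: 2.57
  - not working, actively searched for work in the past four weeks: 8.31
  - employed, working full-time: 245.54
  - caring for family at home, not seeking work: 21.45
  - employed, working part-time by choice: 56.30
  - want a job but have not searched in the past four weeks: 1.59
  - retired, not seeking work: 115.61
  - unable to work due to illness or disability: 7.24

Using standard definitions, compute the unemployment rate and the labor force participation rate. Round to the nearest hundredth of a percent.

Employed = 245.54 + 56.30 = 301.84 thousand.
Unemployed = 2.57 + 8.31 = 10.88 thousand (jobless and actively searching, or on temporary layoff).
Labor force = 301.84 + 10.88 = 312.72 thousand.
Not in labor force = 14.14 + 21.45 + 1.59 + 115.61 + 7.24 = 160.03 thousand (those not working and not actively searching are outside the labor force — including those who want a job but have given up searching).
Civilian working-age population = 312.72 + 160.03 = 472.75 thousand.
Unemployment rate = 10.88 / 312.72 = 3.48%.
Labor force participation rate = 312.72 / 472.75 = 66.15%.

Unemployment rate ≈ 3.48%; labor force participation rate ≈ 66.15%.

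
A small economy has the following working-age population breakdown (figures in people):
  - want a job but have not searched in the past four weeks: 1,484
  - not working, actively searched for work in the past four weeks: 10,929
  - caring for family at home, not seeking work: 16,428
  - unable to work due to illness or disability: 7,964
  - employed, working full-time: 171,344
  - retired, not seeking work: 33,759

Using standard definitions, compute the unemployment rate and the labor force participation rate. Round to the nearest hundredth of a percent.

Unemployment rate ≈ 6.00%; labor force participation rate ≈ 75.35%.

Employed = 171,344.
Unemployed = 10,929.
Labor force = 171,344 + 10,929 = 182,273.
Not in labor force = 1,484 + 16,428 + 7,964 + 33,759 = 59,635 (those not working and not actively searching are outside the labor force — including those who want a job but have given up searching).
Civilian working-age population = 182,273 + 59,635 = 241,908.
Unemployment rate = 10,929 / 182,273 = 6.00%.
Labor force participation rate = 182,273 / 241,908 = 75.35%.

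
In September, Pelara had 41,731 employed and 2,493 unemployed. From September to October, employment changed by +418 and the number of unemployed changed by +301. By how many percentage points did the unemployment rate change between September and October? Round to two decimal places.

The unemployment rate changed by +0.58 percentage points.

September: labor force = 41,731 + 2,493 = 44,224; u = 2,493/44,224 = 5.64%.
October: labor force = 42,149 + 2,794 = 44,943; u = 2,794/44,943 = 6.22%.
Change = 6.22% − 5.64% = +0.58 pp.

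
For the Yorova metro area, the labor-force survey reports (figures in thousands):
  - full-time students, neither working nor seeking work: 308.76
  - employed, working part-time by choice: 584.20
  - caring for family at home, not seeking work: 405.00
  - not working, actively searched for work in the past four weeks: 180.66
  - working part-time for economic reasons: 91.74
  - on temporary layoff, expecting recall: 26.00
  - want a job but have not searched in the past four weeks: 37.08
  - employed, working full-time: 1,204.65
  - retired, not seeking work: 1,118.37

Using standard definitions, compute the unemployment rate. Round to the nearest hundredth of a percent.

Employed = 584.20 + 91.74 + 1,204.65 = 1,880.59 thousand (anyone who worked, including part-time for economic reasons, counts as employed).
Unemployed = 180.66 + 26.00 = 206.66 thousand (jobless and actively searching, or on temporary layoff).
Labor force = 1,880.59 + 206.66 = 2,087.25 thousand.
Unemployment rate = 206.66 / 2,087.25 = 9.90%.

Unemployment rate ≈ 9.90%.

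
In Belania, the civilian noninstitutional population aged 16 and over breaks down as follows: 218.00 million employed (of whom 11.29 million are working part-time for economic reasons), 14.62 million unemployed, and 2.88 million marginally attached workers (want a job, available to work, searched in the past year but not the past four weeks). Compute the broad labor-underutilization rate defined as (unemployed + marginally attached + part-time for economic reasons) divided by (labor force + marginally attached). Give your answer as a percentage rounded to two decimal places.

Labor force = 218.00 + 14.62 = 232.62 million.
Numerator = 14.62 + 2.88 + 11.29 = 28.79 million.
Denominator = 232.62 + 2.88 = 235.50 million.
Broad rate = 28.79 / 235.50 = 12.23%.

Broad underutilization rate ≈ 12.23%.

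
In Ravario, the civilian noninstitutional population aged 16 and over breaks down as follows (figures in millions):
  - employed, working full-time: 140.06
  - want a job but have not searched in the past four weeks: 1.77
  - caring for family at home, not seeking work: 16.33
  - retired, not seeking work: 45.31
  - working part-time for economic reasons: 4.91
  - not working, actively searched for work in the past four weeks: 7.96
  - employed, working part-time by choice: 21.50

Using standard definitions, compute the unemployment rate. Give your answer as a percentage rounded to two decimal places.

Unemployment rate ≈ 4.56%.

Employed = 140.06 + 4.91 + 21.50 = 166.47 million (anyone who worked, including part-time for economic reasons, counts as employed).
Unemployed = 7.96 million.
Labor force = 166.47 + 7.96 = 174.43 million.
Unemployment rate = 7.96 / 174.43 = 4.56%.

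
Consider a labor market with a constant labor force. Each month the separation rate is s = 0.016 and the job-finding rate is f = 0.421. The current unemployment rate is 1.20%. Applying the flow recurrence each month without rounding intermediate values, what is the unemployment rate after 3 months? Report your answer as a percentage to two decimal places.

With a fixed labor force, u_{t+1} = u_t + s·(1−u_t) − f·u_t = u_t·(1−s−f) + s.
Here 1−s−f = 0.563 and s = 0.016.
u_1 = 0.012000 × 0.563 + 0.016 = 0.022756.
u_2 = 0.022756 × 0.563 + 0.016 = 0.028812.
u_3 = 0.028812 × 0.563 + 0.016 = 0.032221.

Unemployment rate after three months ≈ 3.22%.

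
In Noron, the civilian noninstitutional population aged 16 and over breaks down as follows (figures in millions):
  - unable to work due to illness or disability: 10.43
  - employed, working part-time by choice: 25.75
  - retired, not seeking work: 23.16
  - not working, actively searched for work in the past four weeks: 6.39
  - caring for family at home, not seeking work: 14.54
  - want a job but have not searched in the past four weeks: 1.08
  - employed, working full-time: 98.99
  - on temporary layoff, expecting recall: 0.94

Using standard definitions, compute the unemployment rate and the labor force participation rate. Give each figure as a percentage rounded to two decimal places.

Unemployment rate ≈ 5.55%; labor force participation rate ≈ 72.85%.

Employed = 25.75 + 98.99 = 124.74 million.
Unemployed = 6.39 + 0.94 = 7.33 million (jobless and actively searching, or on temporary layoff).
Labor force = 124.74 + 7.33 = 132.07 million.
Not in labor force = 10.43 + 23.16 + 14.54 + 1.08 = 49.21 million (those not working and not actively searching are outside the labor force — including those who want a job but have given up searching).
Civilian working-age population = 132.07 + 49.21 = 181.28 million.
Unemployment rate = 7.33 / 132.07 = 5.55%.
Labor force participation rate = 132.07 / 181.28 = 72.85%.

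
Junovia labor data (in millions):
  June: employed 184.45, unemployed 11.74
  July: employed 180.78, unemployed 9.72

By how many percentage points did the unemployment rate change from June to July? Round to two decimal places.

The unemployment rate changed by −0.88 percentage points.

June: labor force = 184.45 + 11.74 = 196.19; u = 11.74/196.19 = 5.98%.
July: labor force = 180.78 + 9.72 = 190.50; u = 9.72/190.50 = 5.10%.
Change = 5.10% − 5.98% = −0.88 pp.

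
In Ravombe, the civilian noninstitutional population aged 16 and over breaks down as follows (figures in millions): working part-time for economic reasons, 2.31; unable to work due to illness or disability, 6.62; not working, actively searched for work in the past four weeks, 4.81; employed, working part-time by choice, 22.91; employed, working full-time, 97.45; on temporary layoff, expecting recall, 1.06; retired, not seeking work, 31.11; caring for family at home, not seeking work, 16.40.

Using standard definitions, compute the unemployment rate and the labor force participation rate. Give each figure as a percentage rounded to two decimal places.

Unemployment rate ≈ 4.57%; labor force participation rate ≈ 70.37%.

Employed = 2.31 + 22.91 + 97.45 = 122.67 million (anyone who worked, including part-time for economic reasons, counts as employed).
Unemployed = 4.81 + 1.06 = 5.87 million (jobless and actively searching, or on temporary layoff).
Labor force = 122.67 + 5.87 = 128.54 million.
Not in labor force = 6.62 + 31.11 + 16.40 = 54.13 million (those not working and not actively searching are outside the labor force).
Civilian working-age population = 128.54 + 54.13 = 182.67 million.
Unemployment rate = 5.87 / 128.54 = 4.57%.
Labor force participation rate = 128.54 / 182.67 = 70.37%.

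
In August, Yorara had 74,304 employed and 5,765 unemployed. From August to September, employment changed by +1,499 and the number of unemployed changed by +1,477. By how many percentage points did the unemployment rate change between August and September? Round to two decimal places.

August: labor force = 74,304 + 5,765 = 80,069; u = 5,765/80,069 = 7.20%.
September: labor force = 75,803 + 7,242 = 83,045; u = 7,242/83,045 = 8.72%.
Change = 8.72% − 7.20% = +1.52 pp.

The unemployment rate changed by +1.52 percentage points.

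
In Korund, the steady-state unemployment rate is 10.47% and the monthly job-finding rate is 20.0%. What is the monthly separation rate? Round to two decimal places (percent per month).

Separation rate ≈ 2.34% per month.

From u* = s/(s+f): s = u·f/(1−u).
s = 0.1047 × 20.0 / (1 − 0.1047) = 2.0940 / 0.8953 ≈ 2.34% per month.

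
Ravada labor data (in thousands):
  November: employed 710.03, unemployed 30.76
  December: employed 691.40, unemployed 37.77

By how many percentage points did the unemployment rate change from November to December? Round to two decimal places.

The unemployment rate changed by +1.03 percentage points.

November: labor force = 710.03 + 30.76 = 740.79; u = 30.76/740.79 = 4.15%.
December: labor force = 691.40 + 37.77 = 729.17; u = 37.77/729.17 = 5.18%.
Change = 5.18% − 4.15% = +1.03 pp.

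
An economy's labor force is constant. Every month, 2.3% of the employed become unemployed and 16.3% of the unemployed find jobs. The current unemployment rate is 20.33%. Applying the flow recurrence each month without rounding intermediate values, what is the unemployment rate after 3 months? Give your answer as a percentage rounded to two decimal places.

Unemployment rate after three months ≈ 16.66%.

With a fixed labor force, u_{t+1} = u_t + s·(1−u_t) − f·u_t = u_t·(1−s−f) + s.
Here 1−s−f = 0.814 and s = 0.023.
u_1 = 0.203300 × 0.814 + 0.023 = 0.188486.
u_2 = 0.188486 × 0.814 + 0.023 = 0.176428.
u_3 = 0.176428 × 0.814 + 0.023 = 0.166612.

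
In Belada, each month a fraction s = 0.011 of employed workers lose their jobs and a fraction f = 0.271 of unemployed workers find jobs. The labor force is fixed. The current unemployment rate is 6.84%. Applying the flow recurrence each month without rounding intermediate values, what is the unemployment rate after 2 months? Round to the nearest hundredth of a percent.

With a fixed labor force, u_{t+1} = u_t + s·(1−u_t) − f·u_t = u_t·(1−s−f) + s.
Here 1−s−f = 0.718 and s = 0.011.
u_1 = 0.068400 × 0.718 + 0.011 = 0.060111.
u_2 = 0.060111 × 0.718 + 0.011 = 0.054160.

Unemployment rate after two months ≈ 5.42%.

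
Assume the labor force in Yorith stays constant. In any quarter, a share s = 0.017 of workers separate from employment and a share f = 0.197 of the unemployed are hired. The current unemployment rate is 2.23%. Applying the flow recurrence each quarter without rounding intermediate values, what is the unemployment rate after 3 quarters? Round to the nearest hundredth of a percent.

With a fixed labor force, u_{t+1} = u_t + s·(1−u_t) − f·u_t = u_t·(1−s−f) + s.
Here 1−s−f = 0.786 and s = 0.017.
u_1 = 0.022300 × 0.786 + 0.017 = 0.034528.
u_2 = 0.034528 × 0.786 + 0.017 = 0.044139.
u_3 = 0.044139 × 0.786 + 0.017 = 0.051693.

Unemployment rate after three quarters ≈ 5.17%.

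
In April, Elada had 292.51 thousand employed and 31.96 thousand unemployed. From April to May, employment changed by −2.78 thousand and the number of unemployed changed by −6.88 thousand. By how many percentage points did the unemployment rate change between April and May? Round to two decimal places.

The unemployment rate changed by −1.88 percentage points.

April: labor force = 292.51 + 31.96 = 324.47; u = 31.96/324.47 = 9.85%.
May: labor force = 289.73 + 25.08 = 314.81; u = 25.08/314.81 = 7.97%.
Change = 7.97% − 9.85% = −1.88 pp.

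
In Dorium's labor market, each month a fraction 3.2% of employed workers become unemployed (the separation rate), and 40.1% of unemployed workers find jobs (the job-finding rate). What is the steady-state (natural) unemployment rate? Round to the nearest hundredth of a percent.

At steady state the flows balance: s·E = f·U, so U/(E+U) = s/(s+f).
u* = 3.2 / (3.2 + 40.1) = 3.2 / 43.30 = 7.39%.

Steady-state unemployment rate ≈ 7.39%.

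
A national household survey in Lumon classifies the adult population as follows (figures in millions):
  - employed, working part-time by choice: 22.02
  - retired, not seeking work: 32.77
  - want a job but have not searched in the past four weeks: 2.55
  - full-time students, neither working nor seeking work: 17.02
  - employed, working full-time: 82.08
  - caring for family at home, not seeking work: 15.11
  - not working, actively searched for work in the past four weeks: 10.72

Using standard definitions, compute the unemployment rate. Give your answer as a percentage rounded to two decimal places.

Unemployment rate ≈ 9.34%.

Employed = 22.02 + 82.08 = 104.10 million.
Unemployed = 10.72 million.
Labor force = 104.10 + 10.72 = 114.82 million.
Unemployment rate = 10.72 / 114.82 = 9.34%.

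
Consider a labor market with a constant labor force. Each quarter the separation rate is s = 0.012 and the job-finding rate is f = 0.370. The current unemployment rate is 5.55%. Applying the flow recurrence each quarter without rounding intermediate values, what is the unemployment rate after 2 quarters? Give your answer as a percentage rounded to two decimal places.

With a fixed labor force, u_{t+1} = u_t + s·(1−u_t) − f·u_t = u_t·(1−s−f) + s.
Here 1−s−f = 0.618 and s = 0.012.
u_1 = 0.055500 × 0.618 + 0.012 = 0.046299.
u_2 = 0.046299 × 0.618 + 0.012 = 0.040613.

Unemployment rate after two quarters ≈ 4.06%.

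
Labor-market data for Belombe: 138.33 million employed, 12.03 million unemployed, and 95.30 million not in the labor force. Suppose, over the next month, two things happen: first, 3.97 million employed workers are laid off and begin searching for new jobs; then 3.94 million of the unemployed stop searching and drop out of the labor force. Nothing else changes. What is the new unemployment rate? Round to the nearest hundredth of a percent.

New unemployment rate ≈ 8.24%.

Initially, labor force = 138.33 + 12.03 = 150.36 million, so u = 12.03/150.36 = 8.00%.
After the first change, employed falls and unemployed rises by 3.97; labor force unchanged → E = 134.36, U = 16.00, labor force = 150.36 million.
After the second change, unemployed and labor force both fall by 3.94 → E = 134.36, U = 12.06, labor force = 146.42 million.
New unemployment rate = 12.06 / 146.42 = 8.24%.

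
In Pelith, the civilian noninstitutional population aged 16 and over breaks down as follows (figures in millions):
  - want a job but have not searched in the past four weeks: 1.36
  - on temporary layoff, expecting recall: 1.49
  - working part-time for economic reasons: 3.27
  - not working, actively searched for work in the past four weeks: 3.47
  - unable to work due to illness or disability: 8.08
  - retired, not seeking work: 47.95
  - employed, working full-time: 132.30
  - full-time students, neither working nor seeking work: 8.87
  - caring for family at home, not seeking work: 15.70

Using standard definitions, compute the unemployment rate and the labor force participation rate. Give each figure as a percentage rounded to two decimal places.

Unemployment rate ≈ 3.53%; labor force participation rate ≈ 63.16%.

Employed = 3.27 + 132.30 = 135.57 million (anyone who worked, including part-time for economic reasons, counts as employed).
Unemployed = 1.49 + 3.47 = 4.96 million (jobless and actively searching, or on temporary layoff).
Labor force = 135.57 + 4.96 = 140.53 million.
Not in labor force = 1.36 + 8.08 + 47.95 + 8.87 + 15.70 = 81.96 million (those not working and not actively searching are outside the labor force — including those who want a job but have given up searching).
Civilian working-age population = 140.53 + 81.96 = 222.49 million.
Unemployment rate = 4.96 / 140.53 = 3.53%.
Labor force participation rate = 140.53 / 222.49 = 63.16%.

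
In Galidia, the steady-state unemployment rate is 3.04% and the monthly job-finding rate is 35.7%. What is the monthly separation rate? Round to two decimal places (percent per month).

From u* = s/(s+f): s = u·f/(1−u).
s = 0.0304 × 35.7 / (1 − 0.0304) = 1.0853 / 0.9696 ≈ 1.12% per month.

Separation rate ≈ 1.12% per month.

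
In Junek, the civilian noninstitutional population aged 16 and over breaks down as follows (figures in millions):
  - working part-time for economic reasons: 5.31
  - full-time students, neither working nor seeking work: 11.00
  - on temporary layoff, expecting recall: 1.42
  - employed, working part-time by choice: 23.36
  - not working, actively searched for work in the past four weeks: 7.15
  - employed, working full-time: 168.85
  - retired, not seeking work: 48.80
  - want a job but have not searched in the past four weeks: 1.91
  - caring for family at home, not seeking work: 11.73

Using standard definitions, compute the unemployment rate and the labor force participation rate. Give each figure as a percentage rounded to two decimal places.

Unemployment rate ≈ 4.16%; labor force participation rate ≈ 73.73%.

Employed = 5.31 + 23.36 + 168.85 = 197.52 million (anyone who worked, including part-time for economic reasons, counts as employed).
Unemployed = 1.42 + 7.15 = 8.57 million (jobless and actively searching, or on temporary layoff).
Labor force = 197.52 + 8.57 = 206.09 million.
Not in labor force = 11.00 + 48.80 + 1.91 + 11.73 = 73.44 million (those not working and not actively searching are outside the labor force — including those who want a job but have given up searching).
Civilian working-age population = 206.09 + 73.44 = 279.53 million.
Unemployment rate = 8.57 / 206.09 = 4.16%.
Labor force participation rate = 206.09 / 279.53 = 73.73%.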